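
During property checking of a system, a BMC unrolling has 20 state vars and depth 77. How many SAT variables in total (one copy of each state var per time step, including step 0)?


BMC unrolls to depth k, creating one copy of each state var for steps 0..k.
Step count = 77 + 1 = 78 (steps 0 through 77)
Vars per step = 20
Total = 20 * 78 = 1560

1560


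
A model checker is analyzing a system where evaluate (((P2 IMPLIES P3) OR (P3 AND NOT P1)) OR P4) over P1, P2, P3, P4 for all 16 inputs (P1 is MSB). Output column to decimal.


Formula: (((P2 IMPLIES P3) OR (P3 AND NOT P1)) OR P4) over P1, P2, P3, P4 (16 rows)
Evaluate each row (bits = P1,P2,P3,P4, MSB first):
  row 0 [0000]: (((0 IMPLIES 0) OR (0 AND NOT 0)) OR 0) -> 1
  row 1 [0001]: (((0 IMPLIES 0) OR (0 AND NOT 0)) OR 1) -> 1
  row 2 [0010]: (((0 IMPLIES 1) OR (1 AND NOT 0)) OR 0) -> 1
  row 3 [0011]: (((0 IMPLIES 1) OR (1 AND NOT 0)) OR 1) -> 1
  row 4 [0100]: (((1 IMPLIES 0) OR (0 AND NOT 0)) OR 0) -> 0
  row 5 [0101]: (((1 IMPLIES 0) OR (0 AND NOT 0)) OR 1) -> 1
  row 6 [0110]: (((1 IMPLIES 1) OR (1 AND NOT 0)) OR 0) -> 1
  row 7 [0111]: (((1 IMPLIES 1) OR (1 AND NOT 0)) OR 1) -> 1
  row 8 [1000]: (((0 IMPLIES 0) OR (0 AND NOT 1)) OR 0) -> 1
  row 9 [1001]: (((0 IMPLIES 0) OR (0 AND NOT 1)) OR 1) -> 1
  row 10 [1010]: (((0 IMPLIES 1) OR (1 AND NOT 1)) OR 0) -> 1
  row 11 [1011]: (((0 IMPLIES 1) OR (1 AND NOT 1)) OR 1) -> 1
  row 12 [1100]: (((1 IMPLIES 0) OR (0 AND NOT 1)) OR 0) -> 0
  row 13 [1101]: (((1 IMPLIES 0) OR (0 AND NOT 1)) OR 1) -> 1
  row 14 [1110]: (((1 IMPLIES 1) OR (1 AND NOT 1)) OR 0) -> 1
  row 15 [1111]: (((1 IMPLIES 1) OR (1 AND NOT 1)) OR 1) -> 1
Full result column, 4 rows per line (P1,P2 fixed per line; P3,P4 runs 00..11 left to right):
  rows 0-3 [P1,P2=00]: 1111  = hex F
  rows 4-7 [P1,P2=01]: 0111  = hex 7
  rows 8-11 [P1,P2=10]: 1111  = hex F
  rows 12-15 [P1,P2=11]: 0111  = hex 7
Output column (row 0 .. row 15) = 1111011111110111
Output column grouped in 4s = 1111 0111 1111 0111 = 0xF7F7
Convert to decimal digit by digit (value = value*16 + digit):
  F -> 15
  15*16 + 7 = 247
  247*16 + 15 (F) = 3967
  3967*16 + 7 = 63479
Decimal = 63479

63479


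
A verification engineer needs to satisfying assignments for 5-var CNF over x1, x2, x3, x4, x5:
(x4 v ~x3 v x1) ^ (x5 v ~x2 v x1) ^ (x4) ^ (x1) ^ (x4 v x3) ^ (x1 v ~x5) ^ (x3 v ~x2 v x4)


CNF with 7 clauses over 5 vars (32 assignments).
An assignment satisfies CNF iff every clause has >=1 true literal.
Check each row (bits = x1,x2,x3,x4,x5; clause T/F shown):
  row 0 [00000]: clauses=TTFFFTT -> 0
  row 1 [00001]: clauses=TTFFFFT -> 0
  row 2 [00010]: clauses=TTTFTTT -> 0
  row 3 [00011]: clauses=TTTFTFT -> 0
  row 4 [00100]: clauses=FTFFTTT -> 0
  row 5 [00101]: clauses=FTFFTFT -> 0
  row 6 [00110]: clauses=TTTFTTT -> 0
  row 7 [00111]: clauses=TTTFTFT -> 0
  row 8 [01000]: clauses=TFFFFTF -> 0
  row 9 [01001]: clauses=TTFFFFF -> 0
  row 10 [01010]: clauses=TFTFTTT -> 0
  row 11 [01011]: clauses=TTTFTFT -> 0
  row 12 [01100]: clauses=FFFFTTT -> 0
  row 13 [01101]: clauses=FTFFTFT -> 0
  row 14 [01110]: clauses=TFTFTTT -> 0
  row 15 [01111]: clauses=TTTFTFT -> 0
  row 16 [10000]: clauses=TTFTFTT -> 0
  row 17 [10001]: clauses=TTFTFTT -> 0
  row 18 [10010]: clauses=TTTTTTT -> 1
  row 19 [10011]: clauses=TTTTTTT -> 1
  row 20 [10100]: clauses=TTFTTTT -> 0
  row 21 [10101]: clauses=TTFTTTT -> 0
  row 22 [10110]: clauses=TTTTTTT -> 1
  row 23 [10111]: clauses=TTTTTTT -> 1
  row 24 [11000]: clauses=TTFTFTF -> 0
  row 25 [11001]: clauses=TTFTFTF -> 0
  row 26 [11010]: clauses=TTTTTTT -> 1
  row 27 [11011]: clauses=TTTTTTT -> 1
  row 28 [11100]: clauses=TTFTTTT -> 0
  row 29 [11101]: clauses=TTFTTTT -> 0
  row 30 [11110]: clauses=TTTTTTT -> 1
  row 31 [11111]: clauses=TTTTTTT -> 1
Full result column, 8 rows per line (x1,x2 fixed per line; x3,x4,x5 runs 000..111 left to right):
  rows 0-7 [x1,x2=00]: 00000000  (ones: 0)
  rows 8-15 [x1,x2=01]: 00000000  (ones: 0)
  rows 16-23 [x1,x2=10]: 00110011  (ones: 4)
  rows 24-31 [x1,x2=11]: 00110011  (ones: 4)
Satisfying assignments = 0+0+4+4 = 8

8


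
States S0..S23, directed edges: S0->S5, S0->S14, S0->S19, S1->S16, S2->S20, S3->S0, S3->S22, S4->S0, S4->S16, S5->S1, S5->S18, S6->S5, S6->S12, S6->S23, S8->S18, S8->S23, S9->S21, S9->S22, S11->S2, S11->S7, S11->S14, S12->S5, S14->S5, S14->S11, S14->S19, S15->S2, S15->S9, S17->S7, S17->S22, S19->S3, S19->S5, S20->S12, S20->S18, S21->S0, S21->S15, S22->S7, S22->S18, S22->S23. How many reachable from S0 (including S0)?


BFS from S0:
  layer 0: {S0}
  layer 1: {S5, S14, S19}
  layer 2: {S1, S3, S11, S18}
  layer 3: {S2, S7, S16, S22}
  layer 4: {S20, S23}
  layer 5: {S12}
Reachable set: {S0, S1, S2, S3, S5, S7, S11, S12, S14, S16, S18, S19, S20, S22, S23}
Count = 15

15


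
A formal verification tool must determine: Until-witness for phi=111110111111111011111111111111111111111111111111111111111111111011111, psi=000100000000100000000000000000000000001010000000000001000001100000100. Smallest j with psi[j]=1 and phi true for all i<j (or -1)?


(phi U psi) at 0: need smallest j with psi[j]=1 and phi[i]=1 for all i in [0,j).
Scan from step 0:
  step 0: phi=1, psi=0 -> continue
  step 1: phi=1, psi=0 -> continue
  step 2: phi=1, psi=0 -> continue
  step 3: psi=1 and phi held for [0,3) -> witness found
Witness step = 3

3


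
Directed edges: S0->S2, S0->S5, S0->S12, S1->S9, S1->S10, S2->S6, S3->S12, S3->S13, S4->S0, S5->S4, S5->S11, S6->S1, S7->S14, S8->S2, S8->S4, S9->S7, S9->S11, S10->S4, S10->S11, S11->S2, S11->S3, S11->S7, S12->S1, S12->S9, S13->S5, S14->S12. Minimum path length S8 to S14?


BFS layer-by-layer from S8:
  dist 0: {S8}
  dist 1: {S2, S4}
  dist 2: {S0, S6}
  dist 3: {S1, S5, S12}
  dist 4: {S9, S10, S11}
  dist 5: {S3, S7}
  dist 6: {S13, S14}
  -> S14 reached at distance 6
Shortest path length = 6

6


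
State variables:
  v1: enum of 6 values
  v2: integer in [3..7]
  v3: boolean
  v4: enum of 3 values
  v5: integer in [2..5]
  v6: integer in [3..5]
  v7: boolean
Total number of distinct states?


State space = product of domain sizes of all variables.
Domain sizes:
  v1 (enum of 6 values): 6
  v2 (integer in [3..7]): 5
  v3 (boolean): 2
  v4 (enum of 3 values): 3
  v5 (integer in [2..5]): 4
  v6 (integer in [3..5]): 3
  v7 (boolean): 2
Product = 6 * 5 * 2 * 3 * 4 * 3 * 2 = 4320

4320


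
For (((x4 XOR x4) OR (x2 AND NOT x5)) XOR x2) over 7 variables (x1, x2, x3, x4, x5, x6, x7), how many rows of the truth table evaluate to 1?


Formula: (((x4 XOR x4) OR (x2 AND NOT x5)) XOR x2) over 7 vars (128 rows)
Evaluate each row (x1, x2, x3, x4, x5, x6, x7 as bits, MSB first):
  row 0 [0000000]: (((0 XOR 0) OR (0 AND NOT 0)) XOR 0) -> 0
  row 1 [0000001]: (((0 XOR 0) OR (0 AND NOT 0)) XOR 0) -> 0
  row 2 [0000010]: (((0 XOR 0) OR (0 AND NOT 0)) XOR 0) -> 0
  row 3 [0000011]: (((0 XOR 0) OR (0 AND NOT 0)) XOR 0) -> 0
  row 4 [0000100]: (((0 XOR 0) OR (0 AND NOT 1)) XOR 0) -> 0
  (every remaining row is evaluated the same way; all 128 results are listed next)
Full result column, 8 rows per line (x1,x2,x3,x4 fixed per line; x5,x6,x7 runs 000..111 left to right):
  rows 0-7 [x1,x2,x3,x4=0000]: 00000000  (ones: 0)
  rows 8-15 [x1,x2,x3,x4=0001]: 00000000  (ones: 0)
  rows 16-23 [x1,x2,x3,x4=0010]: 00000000  (ones: 0)
  rows 24-31 [x1,x2,x3,x4=0011]: 00000000  (ones: 0)
  rows 32-39 [x1,x2,x3,x4=0100]: 00001111  (ones: 4)
  rows 40-47 [x1,x2,x3,x4=0101]: 00001111  (ones: 4)
  rows 48-55 [x1,x2,x3,x4=0110]: 00001111  (ones: 4)
  rows 56-63 [x1,x2,x3,x4=0111]: 00001111  (ones: 4)
  rows 64-71 [x1,x2,x3,x4=1000]: 00000000  (ones: 0)
  rows 72-79 [x1,x2,x3,x4=1001]: 00000000  (ones: 0)
  rows 80-87 [x1,x2,x3,x4=1010]: 00000000  (ones: 0)
  rows 88-95 [x1,x2,x3,x4=1011]: 00000000  (ones: 0)
  rows 96-103 [x1,x2,x3,x4=1100]: 00001111  (ones: 4)
  rows 104-111 [x1,x2,x3,x4=1101]: 00001111  (ones: 4)
  rows 112-119 [x1,x2,x3,x4=1110]: 00001111  (ones: 4)
  rows 120-127 [x1,x2,x3,x4=1111]: 00001111  (ones: 4)
Count of 1-rows = 0+0+0+0+4+4+4+4+0+0+0+0+4+4+4+4 = 32

32


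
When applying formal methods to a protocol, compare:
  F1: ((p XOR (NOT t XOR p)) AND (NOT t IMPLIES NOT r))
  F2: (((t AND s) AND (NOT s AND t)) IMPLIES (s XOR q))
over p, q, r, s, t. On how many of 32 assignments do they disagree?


F1 = ((p XOR (NOT t XOR p)) AND (NOT t IMPLIES NOT r))
F2 = (((t AND s) AND (NOT s AND t)) IMPLIES (s XOR q))
Evaluate both on each of 32 rows (bits = p,q,r,s,t):
  row 0 [00000]: F1=1 F2=1 -> 0
  row 1 [00001]: F1=0 F2=1 (differ) -> 1
  row 2 [00010]: F1=1 F2=1 -> 0
  row 3 [00011]: F1=0 F2=1 (differ) -> 1
  row 4 [00100]: F1=0 F2=1 (differ) -> 1
  row 5 [00101]: F1=0 F2=1 (differ) -> 1
  row 6 [00110]: F1=0 F2=1 (differ) -> 1
  row 7 [00111]: F1=0 F2=1 (differ) -> 1
  row 8 [01000]: F1=1 F2=1 -> 0
  row 9 [01001]: F1=0 F2=1 (differ) -> 1
  row 10 [01010]: F1=1 F2=1 -> 0
  row 11 [01011]: F1=0 F2=1 (differ) -> 1
  row 12 [01100]: F1=0 F2=1 (differ) -> 1
  row 13 [01101]: F1=0 F2=1 (differ) -> 1
  row 14 [01110]: F1=0 F2=1 (differ) -> 1
  row 15 [01111]: F1=0 F2=1 (differ) -> 1
  row 16 [10000]: F1=1 F2=1 -> 0
  row 17 [10001]: F1=0 F2=1 (differ) -> 1
  row 18 [10010]: F1=1 F2=1 -> 0
  row 19 [10011]: F1=0 F2=1 (differ) -> 1
  row 20 [10100]: F1=0 F2=1 (differ) -> 1
  row 21 [10101]: F1=0 F2=1 (differ) -> 1
  row 22 [10110]: F1=0 F2=1 (differ) -> 1
  row 23 [10111]: F1=0 F2=1 (differ) -> 1
  row 24 [11000]: F1=1 F2=1 -> 0
  row 25 [11001]: F1=0 F2=1 (differ) -> 1
  row 26 [11010]: F1=1 F2=1 -> 0
  row 27 [11011]: F1=0 F2=1 (differ) -> 1
  row 28 [11100]: F1=0 F2=1 (differ) -> 1
  row 29 [11101]: F1=0 F2=1 (differ) -> 1
  row 30 [11110]: F1=0 F2=1 (differ) -> 1
  row 31 [11111]: F1=0 F2=1 (differ) -> 1
Full result column, 8 rows per line (p,q fixed per line; r,s,t runs 000..111 left to right):
  rows 0-7 [p,q=00]: 01011111  (ones: 6)
  rows 8-15 [p,q=01]: 01011111  (ones: 6)
  rows 16-23 [p,q=10]: 01011111  (ones: 6)
  rows 24-31 [p,q=11]: 01011111  (ones: 6)
Disagreements = 6+6+6+6 = 24

24


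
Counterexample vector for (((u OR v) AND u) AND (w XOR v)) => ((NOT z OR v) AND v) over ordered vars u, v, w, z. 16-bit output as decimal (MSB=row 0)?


F1 = (((u OR v) AND u) AND (w XOR v))
F2 = ((NOT z OR v) AND v)
Counterexample to F1=>F2 is where F1=1 and F2=0.
Evaluate each row (bits = u,v,w,z, MSB first):
  row 0 [0000]: F1=0 F2=0 -> F1&~F2 -> 0
  row 1 [0001]: F1=0 F2=0 -> F1&~F2 -> 0
  row 2 [0010]: F1=0 F2=0 -> F1&~F2 -> 0
  row 3 [0011]: F1=0 F2=0 -> F1&~F2 -> 0
  row 4 [0100]: F1=0 F2=1 -> F1&~F2 -> 0
  row 5 [0101]: F1=0 F2=1 -> F1&~F2 -> 0
  row 6 [0110]: F1=0 F2=1 -> F1&~F2 -> 0
  row 7 [0111]: F1=0 F2=1 -> F1&~F2 -> 0
  row 8 [1000]: F1=0 F2=0 -> F1&~F2 -> 0
  row 9 [1001]: F1=0 F2=0 -> F1&~F2 -> 0
  row 10 [1010]: F1=1 F2=0 -> F1&~F2 -> 1
  row 11 [1011]: F1=1 F2=0 -> F1&~F2 -> 1
  row 12 [1100]: F1=1 F2=1 -> F1&~F2 -> 0
  row 13 [1101]: F1=1 F2=1 -> F1&~F2 -> 0
  row 14 [1110]: F1=0 F2=1 -> F1&~F2 -> 0
  row 15 [1111]: F1=0 F2=1 -> F1&~F2 -> 0
Full result column, 4 rows per line (u,v fixed per line; w,z runs 00..11 left to right):
  rows 0-3 [u,v=00]: 0000  = hex 0
  rows 4-7 [u,v=01]: 0000  = hex 0
  rows 8-11 [u,v=10]: 0011  = hex 3
  rows 12-15 [u,v=11]: 0000  = hex 0
Counterexample vector (row 0 .. row 15) = 0000000000110000
Output column grouped in 4s = 0000 0000 0011 0000 = 0x0030
Convert to decimal digit by digit (value = value*16 + digit):
  0 -> 0
  0*16 + 0 = 0
  0*16 + 3 = 3
  3*16 + 0 = 48
Decimal = 48

48


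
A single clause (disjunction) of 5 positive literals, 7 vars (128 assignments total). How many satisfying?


Step 1: Total=2^7=128
Step 2: Unsat when all 5 false: 2^2=4
Step 3: Sat=128-4=124

124


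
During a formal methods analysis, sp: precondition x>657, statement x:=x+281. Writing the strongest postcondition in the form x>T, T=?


Formula: sp(P, x:=E) = exists old_x. (x = E[old_x/x]) AND P[old_x/x] (old_x is the value of x before the assignment; eliminate old_x by solving x = E[old_x/x] for old_x)
Step 1: Precondition P: x>657, i.e. old_x > 657
Step 2: Assignment gives x = old_x + 281, so old_x = x - 281
Step 3: Substitute into P: x - 281 > 657
Step 4: Simplify: x > 657+281 = 938

938


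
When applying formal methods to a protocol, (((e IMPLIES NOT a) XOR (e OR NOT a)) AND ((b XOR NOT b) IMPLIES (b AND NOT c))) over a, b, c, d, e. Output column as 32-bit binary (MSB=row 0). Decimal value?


Formula: (((e IMPLIES NOT a) XOR (e OR NOT a)) AND ((b XOR NOT b) IMPLIES (b AND NOT c))) over a, b, c, d, e (32 rows)
Evaluate each row (bits = a,b,c,d,e, MSB first):
  row 0 [00000]: (((0 IMPLIES NOT 0) XOR (0 OR NOT 0)) AND ((0 XOR NOT 0) IMPLIES (0 AND NOT 0))) -> 0
  row 1 [00001]: (((1 IMPLIES NOT 0) XOR (1 OR NOT 0)) AND ((0 XOR NOT 0) IMPLIES (0 AND NOT 0))) -> 0
  row 2 [00010]: (((0 IMPLIES NOT 0) XOR (0 OR NOT 0)) AND ((0 XOR NOT 0) IMPLIES (0 AND NOT 0))) -> 0
  row 3 [00011]: (((1 IMPLIES NOT 0) XOR (1 OR NOT 0)) AND ((0 XOR NOT 0) IMPLIES (0 AND NOT 0))) -> 0
  row 4 [00100]: (((0 IMPLIES NOT 0) XOR (0 OR NOT 0)) AND ((0 XOR NOT 0) IMPLIES (0 AND NOT 1))) -> 0
  row 5 [00101]: (((1 IMPLIES NOT 0) XOR (1 OR NOT 0)) AND ((0 XOR NOT 0) IMPLIES (0 AND NOT 1))) -> 0
  row 6 [00110]: (((0 IMPLIES NOT 0) XOR (0 OR NOT 0)) AND ((0 XOR NOT 0) IMPLIES (0 AND NOT 1))) -> 0
  row 7 [00111]: (((1 IMPLIES NOT 0) XOR (1 OR NOT 0)) AND ((0 XOR NOT 0) IMPLIES (0 AND NOT 1))) -> 0
  row 8 [01000]: (((0 IMPLIES NOT 0) XOR (0 OR NOT 0)) AND ((1 XOR NOT 1) IMPLIES (1 AND NOT 0))) -> 0
  row 9 [01001]: (((1 IMPLIES NOT 0) XOR (1 OR NOT 0)) AND ((1 XOR NOT 1) IMPLIES (1 AND NOT 0))) -> 0
  row 10 [01010]: (((0 IMPLIES NOT 0) XOR (0 OR NOT 0)) AND ((1 XOR NOT 1) IMPLIES (1 AND NOT 0))) -> 0
  row 11 [01011]: (((1 IMPLIES NOT 0) XOR (1 OR NOT 0)) AND ((1 XOR NOT 1) IMPLIES (1 AND NOT 0))) -> 0
  row 12 [01100]: (((0 IMPLIES NOT 0) XOR (0 OR NOT 0)) AND ((1 XOR NOT 1) IMPLIES (1 AND NOT 1))) -> 0
  row 13 [01101]: (((1 IMPLIES NOT 0) XOR (1 OR NOT 0)) AND ((1 XOR NOT 1) IMPLIES (1 AND NOT 1))) -> 0
  row 14 [01110]: (((0 IMPLIES NOT 0) XOR (0 OR NOT 0)) AND ((1 XOR NOT 1) IMPLIES (1 AND NOT 1))) -> 0
  row 15 [01111]: (((1 IMPLIES NOT 0) XOR (1 OR NOT 0)) AND ((1 XOR NOT 1) IMPLIES (1 AND NOT 1))) -> 0
  row 16 [10000]: (((0 IMPLIES NOT 1) XOR (0 OR NOT 1)) AND ((0 XOR NOT 0) IMPLIES (0 AND NOT 0))) -> 0
  row 17 [10001]: (((1 IMPLIES NOT 1) XOR (1 OR NOT 1)) AND ((0 XOR NOT 0) IMPLIES (0 AND NOT 0))) -> 0
  row 18 [10010]: (((0 IMPLIES NOT 1) XOR (0 OR NOT 1)) AND ((0 XOR NOT 0) IMPLIES (0 AND NOT 0))) -> 0
  row 19 [10011]: (((1 IMPLIES NOT 1) XOR (1 OR NOT 1)) AND ((0 XOR NOT 0) IMPLIES (0 AND NOT 0))) -> 0
  row 20 [10100]: (((0 IMPLIES NOT 1) XOR (0 OR NOT 1)) AND ((0 XOR NOT 0) IMPLIES (0 AND NOT 1))) -> 0
  row 21 [10101]: (((1 IMPLIES NOT 1) XOR (1 OR NOT 1)) AND ((0 XOR NOT 0) IMPLIES (0 AND NOT 1))) -> 0
  row 22 [10110]: (((0 IMPLIES NOT 1) XOR (0 OR NOT 1)) AND ((0 XOR NOT 0) IMPLIES (0 AND NOT 1))) -> 0
  row 23 [10111]: (((1 IMPLIES NOT 1) XOR (1 OR NOT 1)) AND ((0 XOR NOT 0) IMPLIES (0 AND NOT 1))) -> 0
  row 24 [11000]: (((0 IMPLIES NOT 1) XOR (0 OR NOT 1)) AND ((1 XOR NOT 1) IMPLIES (1 AND NOT 0))) -> 1
  row 25 [11001]: (((1 IMPLIES NOT 1) XOR (1 OR NOT 1)) AND ((1 XOR NOT 1) IMPLIES (1 AND NOT 0))) -> 1
  row 26 [11010]: (((0 IMPLIES NOT 1) XOR (0 OR NOT 1)) AND ((1 XOR NOT 1) IMPLIES (1 AND NOT 0))) -> 1
  row 27 [11011]: (((1 IMPLIES NOT 1) XOR (1 OR NOT 1)) AND ((1 XOR NOT 1) IMPLIES (1 AND NOT 0))) -> 1
  row 28 [11100]: (((0 IMPLIES NOT 1) XOR (0 OR NOT 1)) AND ((1 XOR NOT 1) IMPLIES (1 AND NOT 1))) -> 0
  row 29 [11101]: (((1 IMPLIES NOT 1) XOR (1 OR NOT 1)) AND ((1 XOR NOT 1) IMPLIES (1 AND NOT 1))) -> 0
  row 30 [11110]: (((0 IMPLIES NOT 1) XOR (0 OR NOT 1)) AND ((1 XOR NOT 1) IMPLIES (1 AND NOT 1))) -> 0
  row 31 [11111]: (((1 IMPLIES NOT 1) XOR (1 OR NOT 1)) AND ((1 XOR NOT 1) IMPLIES (1 AND NOT 1))) -> 0
Full result column, 4 rows per line (a,b,c fixed per line; d,e runs 00..11 left to right):
  rows 0-3 [a,b,c=000]: 0000  = hex 0
  rows 4-7 [a,b,c=001]: 0000  = hex 0
  rows 8-11 [a,b,c=010]: 0000  = hex 0
  rows 12-15 [a,b,c=011]: 0000  = hex 0
  rows 16-19 [a,b,c=100]: 0000  = hex 0
  rows 20-23 [a,b,c=101]: 0000  = hex 0
  rows 24-27 [a,b,c=110]: 1111  = hex F
  rows 28-31 [a,b,c=111]: 0000  = hex 0
Output column (row 0 .. row 31) = 00000000000000000000000011110000
Output column grouped in 4s = 0000 0000 0000 0000 0000 0000 1111 0000 = 0x000000F0
Convert to decimal digit by digit (value = value*16 + digit):
  0 -> 0
  0*16 + 0 = 0
  0*16 + 0 = 0
  0*16 + 0 = 0
  0*16 + 0 = 0
  0*16 + 0 = 0
  0*16 + 15 (F) = 15
  15*16 + 0 = 240
Decimal = 240

240


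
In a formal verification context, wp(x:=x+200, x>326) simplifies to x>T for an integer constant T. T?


Formula: wp(x:=E, P) = P[E/x] (substitute E for x in postcondition)
Step 1: Postcondition: x>326
Step 2: Substitute x+200 for x: x+200>326
Step 3: Solve for x: x > 326-200 = 126

126


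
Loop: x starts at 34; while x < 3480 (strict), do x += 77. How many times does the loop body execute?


Step 1: x goes from 34 toward 3480 by 77; the body runs while x<3480, so iterations = ceil((bound-start)/step)
Step 2: Distance=3446
Step 3: ceil(3446/77)=45

45


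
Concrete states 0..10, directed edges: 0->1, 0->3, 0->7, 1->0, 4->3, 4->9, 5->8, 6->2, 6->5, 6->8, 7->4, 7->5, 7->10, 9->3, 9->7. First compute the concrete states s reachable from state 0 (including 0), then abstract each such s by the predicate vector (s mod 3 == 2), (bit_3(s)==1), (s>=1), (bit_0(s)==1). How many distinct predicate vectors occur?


BFS from 0:
Concrete reachable: {0, 1, 3, 4, 5, 7, 8, 9, 10}
Abstract via predicates (s mod 3 == 2), (bit_3(s)==1), (s>=1), (bit_0(s)==1):
  (0,0,0,0) <- {0}
  (0,0,1,0) <- {4}
  (0,0,1,1) <- {1, 3, 7}
  (0,1,1,0) <- {10}
  (0,1,1,1) <- {9}
  (1,0,1,1) <- {5}
  (1,1,1,0) <- {8}
Distinct abstract states = 7

7


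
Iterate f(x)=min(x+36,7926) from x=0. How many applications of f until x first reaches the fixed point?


Step 1: x=0, cap=7926, increment=36
Step 2: x grows by 36 each step until capped at 7926; fixed point is x=7926
Step 3: iterations = ceil(7926/36) = 221

221


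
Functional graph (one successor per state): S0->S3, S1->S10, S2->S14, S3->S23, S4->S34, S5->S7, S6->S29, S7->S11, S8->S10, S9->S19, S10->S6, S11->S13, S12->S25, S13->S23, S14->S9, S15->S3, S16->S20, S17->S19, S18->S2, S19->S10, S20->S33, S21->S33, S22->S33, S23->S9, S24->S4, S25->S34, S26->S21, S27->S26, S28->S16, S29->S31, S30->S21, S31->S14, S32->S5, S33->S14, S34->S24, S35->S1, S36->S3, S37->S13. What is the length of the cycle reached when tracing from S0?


Trace from S0 until a state repeats:
  S0 -> S3 -> S23 -> S9 -> S19 -> S10 -> S6 -> S29 -> S31 -> S14 -> S9
S9 first seen at step 3, revisited at step 10.
Cycle length = 10 - 3 = 7

7


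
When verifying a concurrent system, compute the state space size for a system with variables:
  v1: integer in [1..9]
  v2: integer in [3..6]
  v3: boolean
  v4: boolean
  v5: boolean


State space = product of domain sizes of all variables.
Domain sizes:
  v1 (integer in [1..9]): 9
  v2 (integer in [3..6]): 4
  v3 (boolean): 2
  v4 (boolean): 2
  v5 (boolean): 2
Product = 9 * 4 * 2 * 2 * 2 = 288

288


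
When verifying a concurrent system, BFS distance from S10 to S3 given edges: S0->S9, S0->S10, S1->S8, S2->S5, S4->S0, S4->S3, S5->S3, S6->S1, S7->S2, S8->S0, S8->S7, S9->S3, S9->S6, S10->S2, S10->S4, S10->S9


BFS layer-by-layer from S10:
  dist 0: {S10}
  dist 1: {S2, S4, S9}
  dist 2: {S0, S3, S5, S6}
  -> S3 reached at distance 2
Shortest path length = 2

2


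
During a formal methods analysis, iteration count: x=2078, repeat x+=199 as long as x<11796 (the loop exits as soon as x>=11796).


Step 1: x goes from 2078 toward 11796 by 199; the body runs while x<11796, so iterations = ceil((bound-start)/step)
Step 2: Distance=9718
Step 3: ceil(9718/199)=49

49


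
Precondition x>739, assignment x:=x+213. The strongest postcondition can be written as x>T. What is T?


Formula: sp(P, x:=E) = exists old_x. (x = E[old_x/x]) AND P[old_x/x] (old_x is the value of x before the assignment; eliminate old_x by solving x = E[old_x/x] for old_x)
Step 1: Precondition P: x>739, i.e. old_x > 739
Step 2: Assignment gives x = old_x + 213, so old_x = x - 213
Step 3: Substitute into P: x - 213 > 739
Step 4: Simplify: x > 739+213 = 952

952


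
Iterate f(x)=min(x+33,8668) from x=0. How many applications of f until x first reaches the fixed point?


Step 1: x=0, cap=8668, increment=33
Step 2: x grows by 33 each step until capped at 8668; fixed point is x=8668
Step 3: iterations = ceil(8668/33) = 263

263


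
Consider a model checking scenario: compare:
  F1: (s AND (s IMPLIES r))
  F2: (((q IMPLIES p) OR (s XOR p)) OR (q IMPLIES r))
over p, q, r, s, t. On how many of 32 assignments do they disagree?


F1 = (s AND (s IMPLIES r))
F2 = (((q IMPLIES p) OR (s XOR p)) OR (q IMPLIES r))
Evaluate both on each of 32 rows (bits = p,q,r,s,t):
  row 0 [00000]: F1=0 F2=1 (differ) -> 1
  row 1 [00001]: F1=0 F2=1 (differ) -> 1
  row 2 [00010]: F1=0 F2=1 (differ) -> 1
  row 3 [00011]: F1=0 F2=1 (differ) -> 1
  row 4 [00100]: F1=0 F2=1 (differ) -> 1
  row 5 [00101]: F1=0 F2=1 (differ) -> 1
  row 6 [00110]: F1=1 F2=1 -> 0
  row 7 [00111]: F1=1 F2=1 -> 0
  row 8 [01000]: F1=0 F2=0 -> 0
  row 9 [01001]: F1=0 F2=0 -> 0
  row 10 [01010]: F1=0 F2=1 (differ) -> 1
  row 11 [01011]: F1=0 F2=1 (differ) -> 1
  row 12 [01100]: F1=0 F2=1 (differ) -> 1
  row 13 [01101]: F1=0 F2=1 (differ) -> 1
  row 14 [01110]: F1=1 F2=1 -> 0
  row 15 [01111]: F1=1 F2=1 -> 0
  row 16 [10000]: F1=0 F2=1 (differ) -> 1
  row 17 [10001]: F1=0 F2=1 (differ) -> 1
  row 18 [10010]: F1=0 F2=1 (differ) -> 1
  row 19 [10011]: F1=0 F2=1 (differ) -> 1
  row 20 [10100]: F1=0 F2=1 (differ) -> 1
  row 21 [10101]: F1=0 F2=1 (differ) -> 1
  row 22 [10110]: F1=1 F2=1 -> 0
  row 23 [10111]: F1=1 F2=1 -> 0
  row 24 [11000]: F1=0 F2=1 (differ) -> 1
  row 25 [11001]: F1=0 F2=1 (differ) -> 1
  row 26 [11010]: F1=0 F2=1 (differ) -> 1
  row 27 [11011]: F1=0 F2=1 (differ) -> 1
  row 28 [11100]: F1=0 F2=1 (differ) -> 1
  row 29 [11101]: F1=0 F2=1 (differ) -> 1
  row 30 [11110]: F1=1 F2=1 -> 0
  row 31 [11111]: F1=1 F2=1 -> 0
Full result column, 8 rows per line (p,q fixed per line; r,s,t runs 000..111 left to right):
  rows 0-7 [p,q=00]: 11111100  (ones: 6)
  rows 8-15 [p,q=01]: 00111100  (ones: 4)
  rows 16-23 [p,q=10]: 11111100  (ones: 6)
  rows 24-31 [p,q=11]: 11111100  (ones: 6)
Disagreements = 6+4+6+6 = 22

22


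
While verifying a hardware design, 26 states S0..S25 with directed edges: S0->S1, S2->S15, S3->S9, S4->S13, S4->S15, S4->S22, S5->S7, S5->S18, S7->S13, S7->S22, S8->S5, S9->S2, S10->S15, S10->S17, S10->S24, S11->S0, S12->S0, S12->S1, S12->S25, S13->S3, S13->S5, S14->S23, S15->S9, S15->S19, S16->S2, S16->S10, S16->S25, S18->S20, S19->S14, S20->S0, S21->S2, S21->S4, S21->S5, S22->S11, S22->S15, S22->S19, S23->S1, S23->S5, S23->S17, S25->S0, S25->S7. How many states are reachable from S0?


BFS from S0:
  layer 0: {S0}
  layer 1: {S1}
Reachable set: {S0, S1}
Count = 2

2


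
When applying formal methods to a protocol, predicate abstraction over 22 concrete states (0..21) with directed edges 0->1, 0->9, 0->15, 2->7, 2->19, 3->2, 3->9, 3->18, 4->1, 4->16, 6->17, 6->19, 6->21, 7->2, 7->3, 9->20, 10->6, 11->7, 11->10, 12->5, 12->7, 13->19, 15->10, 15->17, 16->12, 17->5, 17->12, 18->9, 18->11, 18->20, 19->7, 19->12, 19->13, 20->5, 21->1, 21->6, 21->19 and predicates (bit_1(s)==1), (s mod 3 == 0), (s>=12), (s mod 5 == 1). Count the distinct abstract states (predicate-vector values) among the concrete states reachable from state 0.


BFS from 0:
Concrete reachable: {0, 1, 2, 3, 5, 6, 7, 9, 10, 11, 12, 13, 15, 17, 18, 19, 20, 21}
Abstract via predicates (bit_1(s)==1), (s mod 3 == 0), (s>=12), (s mod 5 == 1):
  (0,0,0,0) <- {5}
  (0,0,0,1) <- {1}
  (0,0,1,0) <- {13, 17, 20}
  (0,1,0,0) <- {0, 9}
  (0,1,1,0) <- {12}
  (0,1,1,1) <- {21}
  (1,0,0,0) <- {2, 7, 10}
  (1,0,0,1) <- {11}
  (1,0,1,0) <- {19}
  (1,1,0,0) <- {3}
  (1,1,0,1) <- {6}
  (1,1,1,0) <- {15, 18}
Distinct abstract states = 12

12


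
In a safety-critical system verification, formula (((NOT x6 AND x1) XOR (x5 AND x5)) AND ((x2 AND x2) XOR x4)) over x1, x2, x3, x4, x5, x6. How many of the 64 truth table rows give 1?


Formula: (((NOT x6 AND x1) XOR (x5 AND x5)) AND ((x2 AND x2) XOR x4)) over 6 vars (64 rows)
Evaluate each row (x1, x2, x3, x4, x5, x6 as bits, MSB first):
  row 0 [000000]: (((NOT 0 AND 0) XOR (0 AND 0)) AND ((0 AND 0) XOR 0)) -> 0
  row 1 [000001]: (((NOT 1 AND 0) XOR (0 AND 0)) AND ((0 AND 0) XOR 0)) -> 0
  row 2 [000010]: (((NOT 0 AND 0) XOR (1 AND 1)) AND ((0 AND 0) XOR 0)) -> 0
  row 3 [000011]: (((NOT 1 AND 0) XOR (1 AND 1)) AND ((0 AND 0) XOR 0)) -> 0
  row 4 [000100]: (((NOT 0 AND 0) XOR (0 AND 0)) AND ((0 AND 0) XOR 1)) -> 0
  (every remaining row is evaluated the same way; all 64 results are listed next)
Full result column, 8 rows per line (x1,x2,x3 fixed per line; x4,x5,x6 runs 000..111 left to right):
  rows 0-7 [x1,x2,x3=000]: 00000011  (ones: 2)
  rows 8-15 [x1,x2,x3=001]: 00000011  (ones: 2)
  rows 16-23 [x1,x2,x3=010]: 00110000  (ones: 2)
  rows 24-31 [x1,x2,x3=011]: 00110000  (ones: 2)
  rows 32-39 [x1,x2,x3=100]: 00001001  (ones: 2)
  rows 40-47 [x1,x2,x3=101]: 00001001  (ones: 2)
  rows 48-55 [x1,x2,x3=110]: 10010000  (ones: 2)
  rows 56-63 [x1,x2,x3=111]: 10010000  (ones: 2)
Count of 1-rows = 2+2+2+2+2+2+2+2 = 16

16


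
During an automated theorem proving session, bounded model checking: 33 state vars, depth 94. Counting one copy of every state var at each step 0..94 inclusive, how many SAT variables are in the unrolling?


BMC unrolls to depth k, creating one copy of each state var for steps 0..k.
Step count = 94 + 1 = 95 (steps 0 through 94)
Vars per step = 33
Total = 33 * 95 = 3135

3135


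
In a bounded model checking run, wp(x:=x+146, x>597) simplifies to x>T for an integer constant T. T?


Formula: wp(x:=E, P) = P[E/x] (substitute E for x in postcondition)
Step 1: Postcondition: x>597
Step 2: Substitute x+146 for x: x+146>597
Step 3: Solve for x: x > 597-146 = 451

451


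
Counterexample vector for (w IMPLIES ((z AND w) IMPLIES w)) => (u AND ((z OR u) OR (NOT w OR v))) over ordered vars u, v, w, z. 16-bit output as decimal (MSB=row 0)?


F1 = (w IMPLIES ((z AND w) IMPLIES w))
F2 = (u AND ((z OR u) OR (NOT w OR v)))
Counterexample to F1=>F2 is where F1=1 and F2=0.
Evaluate each row (bits = u,v,w,z, MSB first):
  row 0 [0000]: F1=1 F2=0 -> F1&~F2 -> 1
  row 1 [0001]: F1=1 F2=0 -> F1&~F2 -> 1
  row 2 [0010]: F1=1 F2=0 -> F1&~F2 -> 1
  row 3 [0011]: F1=1 F2=0 -> F1&~F2 -> 1
  row 4 [0100]: F1=1 F2=0 -> F1&~F2 -> 1
  row 5 [0101]: F1=1 F2=0 -> F1&~F2 -> 1
  row 6 [0110]: F1=1 F2=0 -> F1&~F2 -> 1
  row 7 [0111]: F1=1 F2=0 -> F1&~F2 -> 1
  row 8 [1000]: F1=1 F2=1 -> F1&~F2 -> 0
  row 9 [1001]: F1=1 F2=1 -> F1&~F2 -> 0
  row 10 [1010]: F1=1 F2=1 -> F1&~F2 -> 0
  row 11 [1011]: F1=1 F2=1 -> F1&~F2 -> 0
  row 12 [1100]: F1=1 F2=1 -> F1&~F2 -> 0
  row 13 [1101]: F1=1 F2=1 -> F1&~F2 -> 0
  row 14 [1110]: F1=1 F2=1 -> F1&~F2 -> 0
  row 15 [1111]: F1=1 F2=1 -> F1&~F2 -> 0
Full result column, 4 rows per line (u,v fixed per line; w,z runs 00..11 left to right):
  rows 0-3 [u,v=00]: 1111  = hex F
  rows 4-7 [u,v=01]: 1111  = hex F
  rows 8-11 [u,v=10]: 0000  = hex 0
  rows 12-15 [u,v=11]: 0000  = hex 0
Counterexample vector (row 0 .. row 15) = 1111111100000000
Output column grouped in 4s = 1111 1111 0000 0000 = 0xFF00
Convert to decimal digit by digit (value = value*16 + digit):
  F -> 15
  15*16 + 15 (F) = 255
  255*16 + 0 = 4080
  4080*16 + 0 = 65280
Decimal = 65280

65280


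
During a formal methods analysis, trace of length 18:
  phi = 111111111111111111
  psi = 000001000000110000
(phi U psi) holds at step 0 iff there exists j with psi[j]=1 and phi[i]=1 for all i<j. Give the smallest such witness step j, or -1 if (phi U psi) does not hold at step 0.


(phi U psi) at 0: need smallest j with psi[j]=1 and phi[i]=1 for all i in [0,j).
Scan from step 0:
  step 0: phi=1, psi=0 -> continue
  step 1: phi=1, psi=0 -> continue
  step 2: phi=1, psi=0 -> continue
  step 3: phi=1, psi=0 -> continue
  step 5: psi=1 and phi held for [0,5) -> witness found
Witness step = 5

5


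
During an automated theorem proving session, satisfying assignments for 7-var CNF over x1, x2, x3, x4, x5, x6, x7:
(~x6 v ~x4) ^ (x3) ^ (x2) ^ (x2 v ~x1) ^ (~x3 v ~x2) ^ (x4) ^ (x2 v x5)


CNF with 7 clauses over 7 vars (128 assignments).
An assignment satisfies CNF iff every clause has >=1 true literal.
Check each row (bits = x1,x2,x3,x4,x5,x6,x7; clause T/F shown):
  row 0 [0000000]: clauses=TFFTTFF -> 0
  row 1 [0000001]: clauses=TFFTTFF -> 0
  row 2 [0000010]: clauses=TFFTTFF -> 0
  row 3 [0000011]: clauses=TFFTTFF -> 0
  row 4 [0000100]: clauses=TFFTTFT -> 0
  (every remaining row is evaluated the same way; all 128 results are listed next)
Full result column, 8 rows per line (x1,x2,x3,x4 fixed per line; x5,x6,x7 runs 000..111 left to right):
  rows 0-7 [x1,x2,x3,x4=0000]: 00000000  (ones: 0)
  rows 8-15 [x1,x2,x3,x4=0001]: 00000000  (ones: 0)
  rows 16-23 [x1,x2,x3,x4=0010]: 00000000  (ones: 0)
  rows 24-31 [x1,x2,x3,x4=0011]: 00000000  (ones: 0)
  rows 32-39 [x1,x2,x3,x4=0100]: 00000000  (ones: 0)
  rows 40-47 [x1,x2,x3,x4=0101]: 00000000  (ones: 0)
  rows 48-55 [x1,x2,x3,x4=0110]: 00000000  (ones: 0)
  rows 56-63 [x1,x2,x3,x4=0111]: 00000000  (ones: 0)
  rows 64-71 [x1,x2,x3,x4=1000]: 00000000  (ones: 0)
  rows 72-79 [x1,x2,x3,x4=1001]: 00000000  (ones: 0)
  rows 80-87 [x1,x2,x3,x4=1010]: 00000000  (ones: 0)
  rows 88-95 [x1,x2,x3,x4=1011]: 00000000  (ones: 0)
  rows 96-103 [x1,x2,x3,x4=1100]: 00000000  (ones: 0)
  rows 104-111 [x1,x2,x3,x4=1101]: 00000000  (ones: 0)
  rows 112-119 [x1,x2,x3,x4=1110]: 00000000  (ones: 0)
  rows 120-127 [x1,x2,x3,x4=1111]: 00000000  (ones: 0)
Satisfying assignments = 0+0+0+0+0+0+0+0+0+0+0+0+0+0+0+0 = 0

0


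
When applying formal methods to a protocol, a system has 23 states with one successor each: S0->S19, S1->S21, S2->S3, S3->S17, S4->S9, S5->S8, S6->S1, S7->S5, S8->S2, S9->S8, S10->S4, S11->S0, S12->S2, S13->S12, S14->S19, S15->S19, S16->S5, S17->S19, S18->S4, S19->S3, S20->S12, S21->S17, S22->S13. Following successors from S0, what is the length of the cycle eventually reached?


Trace from S0 until a state repeats:
  S0 -> S19 -> S3 -> S17 -> S19
S19 first seen at step 1, revisited at step 4.
Cycle length = 4 - 1 = 3

3


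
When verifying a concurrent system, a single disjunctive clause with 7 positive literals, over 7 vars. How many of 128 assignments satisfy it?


Step 1: Total=2^7=128
Step 2: Unsat when all 7 false: 2^0=1
Step 3: Sat=128-1=127

127


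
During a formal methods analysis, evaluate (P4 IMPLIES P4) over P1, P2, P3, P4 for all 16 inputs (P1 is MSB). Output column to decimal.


Formula: (P4 IMPLIES P4) over P1, P2, P3, P4 (16 rows)
Evaluate each row (bits = P1,P2,P3,P4, MSB first):
  row 0 [0000]: (0 IMPLIES 0) -> 1
  row 1 [0001]: (1 IMPLIES 1) -> 1
  row 2 [0010]: (0 IMPLIES 0) -> 1
  row 3 [0011]: (1 IMPLIES 1) -> 1
  row 4 [0100]: (0 IMPLIES 0) -> 1
  row 5 [0101]: (1 IMPLIES 1) -> 1
  row 6 [0110]: (0 IMPLIES 0) -> 1
  row 7 [0111]: (1 IMPLIES 1) -> 1
  row 8 [1000]: (0 IMPLIES 0) -> 1
  row 9 [1001]: (1 IMPLIES 1) -> 1
  row 10 [1010]: (0 IMPLIES 0) -> 1
  row 11 [1011]: (1 IMPLIES 1) -> 1
  row 12 [1100]: (0 IMPLIES 0) -> 1
  row 13 [1101]: (1 IMPLIES 1) -> 1
  row 14 [1110]: (0 IMPLIES 0) -> 1
  row 15 [1111]: (1 IMPLIES 1) -> 1
Full result column, 4 rows per line (P1,P2 fixed per line; P3,P4 runs 00..11 left to right):
  rows 0-3 [P1,P2=00]: 1111  = hex F
  rows 4-7 [P1,P2=01]: 1111  = hex F
  rows 8-11 [P1,P2=10]: 1111  = hex F
  rows 12-15 [P1,P2=11]: 1111  = hex F
Output column (row 0 .. row 15) = 1111111111111111
Output column grouped in 4s = 1111 1111 1111 1111 = 0xFFFF
Convert to decimal digit by digit (value = value*16 + digit):
  F -> 15
  15*16 + 15 (F) = 255
  255*16 + 15 (F) = 4095
  4095*16 + 15 (F) = 65535
Decimal = 65535

65535


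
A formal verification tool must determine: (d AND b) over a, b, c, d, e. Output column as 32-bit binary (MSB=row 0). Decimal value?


Formula: (d AND b) over a, b, c, d, e (32 rows)
Evaluate each row (bits = a,b,c,d,e, MSB first):
  row 0 [00000]: (0 AND 0) -> 0
  row 1 [00001]: (0 AND 0) -> 0
  row 2 [00010]: (1 AND 0) -> 0
  row 3 [00011]: (1 AND 0) -> 0
  row 4 [00100]: (0 AND 0) -> 0
  row 5 [00101]: (0 AND 0) -> 0
  row 6 [00110]: (1 AND 0) -> 0
  row 7 [00111]: (1 AND 0) -> 0
  row 8 [01000]: (0 AND 1) -> 0
  row 9 [01001]: (0 AND 1) -> 0
  row 10 [01010]: (1 AND 1) -> 1
  row 11 [01011]: (1 AND 1) -> 1
  row 12 [01100]: (0 AND 1) -> 0
  row 13 [01101]: (0 AND 1) -> 0
  row 14 [01110]: (1 AND 1) -> 1
  row 15 [01111]: (1 AND 1) -> 1
  row 16 [10000]: (0 AND 0) -> 0
  row 17 [10001]: (0 AND 0) -> 0
  row 18 [10010]: (1 AND 0) -> 0
  row 19 [10011]: (1 AND 0) -> 0
  row 20 [10100]: (0 AND 0) -> 0
  row 21 [10101]: (0 AND 0) -> 0
  row 22 [10110]: (1 AND 0) -> 0
  row 23 [10111]: (1 AND 0) -> 0
  row 24 [11000]: (0 AND 1) -> 0
  row 25 [11001]: (0 AND 1) -> 0
  row 26 [11010]: (1 AND 1) -> 1
  row 27 [11011]: (1 AND 1) -> 1
  row 28 [11100]: (0 AND 1) -> 0
  row 29 [11101]: (0 AND 1) -> 0
  row 30 [11110]: (1 AND 1) -> 1
  row 31 [11111]: (1 AND 1) -> 1
Full result column, 4 rows per line (a,b,c fixed per line; d,e runs 00..11 left to right):
  rows 0-3 [a,b,c=000]: 0000  = hex 0
  rows 4-7 [a,b,c=001]: 0000  = hex 0
  rows 8-11 [a,b,c=010]: 0011  = hex 3
  rows 12-15 [a,b,c=011]: 0011  = hex 3
  rows 16-19 [a,b,c=100]: 0000  = hex 0
  rows 20-23 [a,b,c=101]: 0000  = hex 0
  rows 24-27 [a,b,c=110]: 0011  = hex 3
  rows 28-31 [a,b,c=111]: 0011  = hex 3
Output column (row 0 .. row 31) = 00000000001100110000000000110011
Output column grouped in 4s = 0000 0000 0011 0011 0000 0000 0011 0011 = 0x00330033
Convert to decimal digit by digit (value = value*16 + digit):
  0 -> 0
  0*16 + 0 = 0
  0*16 + 3 = 3
  3*16 + 3 = 51
  51*16 + 0 = 816
  816*16 + 0 = 13056
  13056*16 + 3 = 208899
  208899*16 + 3 = 3342387
Decimal = 3342387

3342387


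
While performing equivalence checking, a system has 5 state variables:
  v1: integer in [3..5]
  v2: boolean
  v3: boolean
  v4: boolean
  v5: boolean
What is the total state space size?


State space = product of domain sizes of all variables.
Domain sizes:
  v1 (integer in [3..5]): 3
  v2 (boolean): 2
  v3 (boolean): 2
  v4 (boolean): 2
  v5 (boolean): 2
Product = 3 * 2 * 2 * 2 * 2 = 48

48


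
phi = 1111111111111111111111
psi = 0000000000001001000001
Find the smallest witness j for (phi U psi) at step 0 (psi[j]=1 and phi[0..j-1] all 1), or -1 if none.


(phi U psi) at 0: need smallest j with psi[j]=1 and phi[i]=1 for all i in [0,j).
Scan from step 0:
  step 0: phi=1, psi=0 -> continue
  step 1: phi=1, psi=0 -> continue
  step 2: phi=1, psi=0 -> continue
  step 3: phi=1, psi=0 -> continue
  step 12: psi=1 and phi held for [0,12) -> witness found
Witness step = 12

12


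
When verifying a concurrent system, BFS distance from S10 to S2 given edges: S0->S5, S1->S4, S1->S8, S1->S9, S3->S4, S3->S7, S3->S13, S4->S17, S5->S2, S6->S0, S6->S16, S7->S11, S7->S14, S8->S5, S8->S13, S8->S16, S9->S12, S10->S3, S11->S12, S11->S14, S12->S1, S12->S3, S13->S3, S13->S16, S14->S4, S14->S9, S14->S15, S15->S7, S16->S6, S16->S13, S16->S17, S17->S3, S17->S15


BFS layer-by-layer from S10:
  dist 0: {S10}
  dist 1: {S3}
  dist 2: {S4, S7, S13}
  dist 3: {S11, S14, S16, S17}
  dist 4: {S6, S9, S12, S15}
  dist 5: {S0, S1}
  dist 6: {S5, S8}
  dist 7: {S2}
  -> S2 reached at distance 7
Shortest path length = 7

7


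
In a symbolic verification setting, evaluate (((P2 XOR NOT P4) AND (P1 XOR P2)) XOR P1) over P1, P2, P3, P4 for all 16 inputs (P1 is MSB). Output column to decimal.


Formula: (((P2 XOR NOT P4) AND (P1 XOR P2)) XOR P1) over P1, P2, P3, P4 (16 rows)
Evaluate each row (bits = P1,P2,P3,P4, MSB first):
  row 0 [0000]: (((0 XOR NOT 0) AND (0 XOR 0)) XOR 0) -> 0
  row 1 [0001]: (((0 XOR NOT 1) AND (0 XOR 0)) XOR 0) -> 0
  row 2 [0010]: (((0 XOR NOT 0) AND (0 XOR 0)) XOR 0) -> 0
  row 3 [0011]: (((0 XOR NOT 1) AND (0 XOR 0)) XOR 0) -> 0
  row 4 [0100]: (((1 XOR NOT 0) AND (0 XOR 1)) XOR 0) -> 0
  row 5 [0101]: (((1 XOR NOT 1) AND (0 XOR 1)) XOR 0) -> 1
  row 6 [0110]: (((1 XOR NOT 0) AND (0 XOR 1)) XOR 0) -> 0
  row 7 [0111]: (((1 XOR NOT 1) AND (0 XOR 1)) XOR 0) -> 1
  row 8 [1000]: (((0 XOR NOT 0) AND (1 XOR 0)) XOR 1) -> 0
  row 9 [1001]: (((0 XOR NOT 1) AND (1 XOR 0)) XOR 1) -> 1
  row 10 [1010]: (((0 XOR NOT 0) AND (1 XOR 0)) XOR 1) -> 0
  row 11 [1011]: (((0 XOR NOT 1) AND (1 XOR 0)) XOR 1) -> 1
  row 12 [1100]: (((1 XOR NOT 0) AND (1 XOR 1)) XOR 1) -> 1
  row 13 [1101]: (((1 XOR NOT 1) AND (1 XOR 1)) XOR 1) -> 1
  row 14 [1110]: (((1 XOR NOT 0) AND (1 XOR 1)) XOR 1) -> 1
  row 15 [1111]: (((1 XOR NOT 1) AND (1 XOR 1)) XOR 1) -> 1
Full result column, 4 rows per line (P1,P2 fixed per line; P3,P4 runs 00..11 left to right):
  rows 0-3 [P1,P2=00]: 0000  = hex 0
  rows 4-7 [P1,P2=01]: 0101  = hex 5
  rows 8-11 [P1,P2=10]: 0101  = hex 5
  rows 12-15 [P1,P2=11]: 1111  = hex F
Output column (row 0 .. row 15) = 0000010101011111
Output column grouped in 4s = 0000 0101 0101 1111 = 0x055F
Convert to decimal digit by digit (value = value*16 + digit):
  0 -> 0
  0*16 + 5 = 5
  5*16 + 5 = 85
  85*16 + 15 (F) = 1375
Decimal = 1375

1375


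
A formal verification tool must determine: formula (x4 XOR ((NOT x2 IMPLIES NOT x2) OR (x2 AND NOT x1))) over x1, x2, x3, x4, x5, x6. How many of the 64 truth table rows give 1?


Formula: (x4 XOR ((NOT x2 IMPLIES NOT x2) OR (x2 AND NOT x1))) over 6 vars (64 rows)
Evaluate each row (x1, x2, x3, x4, x5, x6 as bits, MSB first):
  row 0 [000000]: (0 XOR ((NOT 0 IMPLIES NOT 0) OR (0 AND NOT 0))) -> 1
  row 1 [000001]: (0 XOR ((NOT 0 IMPLIES NOT 0) OR (0 AND NOT 0))) -> 1
  row 2 [000010]: (0 XOR ((NOT 0 IMPLIES NOT 0) OR (0 AND NOT 0))) -> 1
  row 3 [000011]: (0 XOR ((NOT 0 IMPLIES NOT 0) OR (0 AND NOT 0))) -> 1
  row 4 [000100]: (1 XOR ((NOT 0 IMPLIES NOT 0) OR (0 AND NOT 0))) -> 0
  (every remaining row is evaluated the same way; all 64 results are listed next)
Full result column, 8 rows per line (x1,x2,x3 fixed per line; x4,x5,x6 runs 000..111 left to right):
  rows 0-7 [x1,x2,x3=000]: 11110000  (ones: 4)
  rows 8-15 [x1,x2,x3=001]: 11110000  (ones: 4)
  rows 16-23 [x1,x2,x3=010]: 11110000  (ones: 4)
  rows 24-31 [x1,x2,x3=011]: 11110000  (ones: 4)
  rows 32-39 [x1,x2,x3=100]: 11110000  (ones: 4)
  rows 40-47 [x1,x2,x3=101]: 11110000  (ones: 4)
  rows 48-55 [x1,x2,x3=110]: 11110000  (ones: 4)
  rows 56-63 [x1,x2,x3=111]: 11110000  (ones: 4)
Count of 1-rows = 4+4+4+4+4+4+4+4 = 32

32


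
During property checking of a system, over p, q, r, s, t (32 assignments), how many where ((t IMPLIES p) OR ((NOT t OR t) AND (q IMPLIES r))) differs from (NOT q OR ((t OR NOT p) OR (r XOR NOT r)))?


F1 = ((t IMPLIES p) OR ((NOT t OR t) AND (q IMPLIES r)))
F2 = (NOT q OR ((t OR NOT p) OR (r XOR NOT r)))
Evaluate both on each of 32 rows (bits = p,q,r,s,t):
  row 0 [00000]: F1=1 F2=1 -> 0
  row 1 [00001]: F1=1 F2=1 -> 0
  row 2 [00010]: F1=1 F2=1 -> 0
  row 3 [00011]: F1=1 F2=1 -> 0
  row 4 [00100]: F1=1 F2=1 -> 0
  row 5 [00101]: F1=1 F2=1 -> 0
  row 6 [00110]: F1=1 F2=1 -> 0
  row 7 [00111]: F1=1 F2=1 -> 0
  row 8 [01000]: F1=1 F2=1 -> 0
  row 9 [01001]: F1=0 F2=1 (differ) -> 1
  row 10 [01010]: F1=1 F2=1 -> 0
  row 11 [01011]: F1=0 F2=1 (differ) -> 1
  row 12 [01100]: F1=1 F2=1 -> 0
  row 13 [01101]: F1=1 F2=1 -> 0
  row 14 [01110]: F1=1 F2=1 -> 0
  row 15 [01111]: F1=1 F2=1 -> 0
  row 16 [10000]: F1=1 F2=1 -> 0
  row 17 [10001]: F1=1 F2=1 -> 0
  row 18 [10010]: F1=1 F2=1 -> 0
  row 19 [10011]: F1=1 F2=1 -> 0
  row 20 [10100]: F1=1 F2=1 -> 0
  row 21 [10101]: F1=1 F2=1 -> 0
  row 22 [10110]: F1=1 F2=1 -> 0
  row 23 [10111]: F1=1 F2=1 -> 0
  row 24 [11000]: F1=1 F2=1 -> 0
  row 25 [11001]: F1=1 F2=1 -> 0
  row 26 [11010]: F1=1 F2=1 -> 0
  row 27 [11011]: F1=1 F2=1 -> 0
  row 28 [11100]: F1=1 F2=1 -> 0
  row 29 [11101]: F1=1 F2=1 -> 0
  row 30 [11110]: F1=1 F2=1 -> 0
  row 31 [11111]: F1=1 F2=1 -> 0
Full result column, 8 rows per line (p,q fixed per line; r,s,t runs 000..111 left to right):
  rows 0-7 [p,q=00]: 00000000  (ones: 0)
  rows 8-15 [p,q=01]: 01010000  (ones: 2)
  rows 16-23 [p,q=10]: 00000000  (ones: 0)
  rows 24-31 [p,q=11]: 00000000  (ones: 0)
Disagreements = 0+2+0+0 = 2

2


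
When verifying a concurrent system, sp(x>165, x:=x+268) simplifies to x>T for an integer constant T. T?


Formula: sp(P, x:=E) = exists old_x. (x = E[old_x/x]) AND P[old_x/x] (old_x is the value of x before the assignment; eliminate old_x by solving x = E[old_x/x] for old_x)
Step 1: Precondition P: x>165, i.e. old_x > 165
Step 2: Assignment gives x = old_x + 268, so old_x = x - 268
Step 3: Substitute into P: x - 268 > 165
Step 4: Simplify: x > 165+268 = 433

433
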